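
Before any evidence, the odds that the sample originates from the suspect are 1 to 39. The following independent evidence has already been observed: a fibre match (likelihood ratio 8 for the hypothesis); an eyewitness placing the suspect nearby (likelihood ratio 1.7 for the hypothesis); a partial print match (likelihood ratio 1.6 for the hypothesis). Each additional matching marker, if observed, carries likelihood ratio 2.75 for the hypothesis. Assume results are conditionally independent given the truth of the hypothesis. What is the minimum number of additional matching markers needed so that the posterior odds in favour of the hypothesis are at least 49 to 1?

5

Prior odds = 1/39.
Combined Bayes factor of the evidence already in hand = 8 × 1.7 × 1.6 = 21.76.
Odds after that evidence = (1/39) × 21.76 = 544/975.
Target odds = 49.
Need 2.75ⁿ ≥ 49 ÷ (544/975) = 47775/544.
2.75⁴ = 57.19140625 falls short of 47775/544 but 2.75⁵ = 161051/1024 reaches it, so n = 5.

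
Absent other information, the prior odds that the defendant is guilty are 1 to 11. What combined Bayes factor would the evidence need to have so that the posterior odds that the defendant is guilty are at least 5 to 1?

Prior odds = 1/11.
Target odds = 5.
Required Bayes factor = 5 ÷ (1/11) = 55.

55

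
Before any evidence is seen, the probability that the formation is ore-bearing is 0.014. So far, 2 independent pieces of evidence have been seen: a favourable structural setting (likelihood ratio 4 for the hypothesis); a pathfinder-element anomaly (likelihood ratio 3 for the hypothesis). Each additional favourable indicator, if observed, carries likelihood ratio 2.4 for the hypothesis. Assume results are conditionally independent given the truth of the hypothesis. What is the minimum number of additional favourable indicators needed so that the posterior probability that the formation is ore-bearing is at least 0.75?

4

Prior odds = 0.014/0.986 = 7/493.
Combined Bayes factor of the evidence already in hand = 4 × 3 = 12.
Odds after that evidence = (7/493) × 12 = 84/493.
Target odds = 0.75/0.25 = 3.
Need 2.4ⁿ ≥ 3 ÷ (84/493) = 493/28.
2.4³ = 13.824 falls short of 493/28 but 2.4⁴ = 33.1776 reaches it, so n = 4.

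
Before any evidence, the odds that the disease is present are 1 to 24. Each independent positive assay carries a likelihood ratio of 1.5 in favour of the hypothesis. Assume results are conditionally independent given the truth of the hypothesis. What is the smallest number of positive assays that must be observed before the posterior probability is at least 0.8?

Prior odds = 1/24.
Likelihood ratio per positive assay = 1.5.
Target odds: 0.8 ÷ 0.2 = 4.
Need (1/24) × 1.5ⁿ ≥ 4, i.e. 1.5ⁿ ≥ 96.
1.5¹¹ = 177147/2048 falls short of 96 but 1.5¹² = 531441/4096 reaches it, so n = 12.

12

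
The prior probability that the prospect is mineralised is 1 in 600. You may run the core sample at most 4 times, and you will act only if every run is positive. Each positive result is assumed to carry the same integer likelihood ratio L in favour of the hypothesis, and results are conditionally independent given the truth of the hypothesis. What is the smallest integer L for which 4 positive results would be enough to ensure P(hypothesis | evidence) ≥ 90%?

Prior odds = (1/600)/(599/600) = 1/599.
Target odds = 0.9/0.1 = 9.
Need L⁴ ≥ 9 ÷ (1/599) = 5391.
8⁴ = 4096 < 5391 ≤ 6561 = 9⁴, so L = 9.

9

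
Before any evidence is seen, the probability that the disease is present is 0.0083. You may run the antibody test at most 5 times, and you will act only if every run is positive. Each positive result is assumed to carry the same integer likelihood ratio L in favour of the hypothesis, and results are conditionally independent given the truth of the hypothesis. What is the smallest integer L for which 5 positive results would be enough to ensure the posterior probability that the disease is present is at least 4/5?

4

Prior odds = 0.0083/0.9917 = 83/9917.
Target odds = 0.8/0.2 = 4.
Need L⁵ ≥ 4 ÷ (83/9917) = 39668/83.
3⁵ = 243 < 39668/83 ≤ 1024 = 4⁵, so L = 4.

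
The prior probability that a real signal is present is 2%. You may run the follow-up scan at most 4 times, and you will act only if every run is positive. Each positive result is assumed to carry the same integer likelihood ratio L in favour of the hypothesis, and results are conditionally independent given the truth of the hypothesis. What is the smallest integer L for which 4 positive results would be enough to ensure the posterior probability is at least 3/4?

4

Prior odds = 0.02/0.98 = 1/49.
Target odds = 0.75/0.25 = 3.
Need L⁴ ≥ 3 ÷ (1/49) = 147.
3⁴ = 81 < 147 ≤ 256 = 4⁴, so L = 4.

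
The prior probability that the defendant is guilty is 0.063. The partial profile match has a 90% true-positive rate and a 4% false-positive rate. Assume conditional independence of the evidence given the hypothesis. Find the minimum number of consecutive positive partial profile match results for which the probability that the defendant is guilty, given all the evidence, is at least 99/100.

3

Prior odds: 0.063 ÷ 0.937 = 63/937.
Likelihood ratio of a positive result = 0.9/0.04 = 22.5.
Target odds: 0.99 ÷ 0.01 = 99.
Need (63/937) × 22.5ⁿ ≥ 99, i.e. 22.5ⁿ ≥ 10307/7.
22.5² = 506.25 falls short of 10307/7 but 22.5³ = 11390.625 reaches it, so n = 3.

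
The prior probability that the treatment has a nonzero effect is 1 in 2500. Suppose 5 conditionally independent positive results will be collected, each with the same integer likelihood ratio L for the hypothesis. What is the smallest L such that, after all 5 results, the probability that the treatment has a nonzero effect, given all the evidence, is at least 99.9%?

Prior odds = 0.0004/0.9996 = 1/2499.
Target odds = 0.999/0.001 = 999.
Need L⁵ ≥ 999 ÷ (1/2499) = 2496501.
19⁵ = 2476099 < 2496501 ≤ 3200000 = 20⁵, so L = 20.

20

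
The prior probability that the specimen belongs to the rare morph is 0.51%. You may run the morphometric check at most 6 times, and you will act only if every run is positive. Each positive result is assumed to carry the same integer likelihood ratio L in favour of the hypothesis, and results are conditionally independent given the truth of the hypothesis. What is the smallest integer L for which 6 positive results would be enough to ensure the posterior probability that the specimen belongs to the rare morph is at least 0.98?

Prior odds = 0.0051/0.9949 = 51/9949.
Target odds = 0.98/0.02 = 49.
Need L⁶ ≥ 49 ÷ (51/9949) = 487501/51.
4⁶ = 4096 < 487501/51 ≤ 15625 = 5⁶, so L = 5.

5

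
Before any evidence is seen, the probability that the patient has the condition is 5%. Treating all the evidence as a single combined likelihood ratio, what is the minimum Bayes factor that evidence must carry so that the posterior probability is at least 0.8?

76

Prior odds = 0.05/0.95 = 1/19.
Target odds = 0.8/0.2 = 4.
Required Bayes factor = 4 ÷ (1/19) = 76.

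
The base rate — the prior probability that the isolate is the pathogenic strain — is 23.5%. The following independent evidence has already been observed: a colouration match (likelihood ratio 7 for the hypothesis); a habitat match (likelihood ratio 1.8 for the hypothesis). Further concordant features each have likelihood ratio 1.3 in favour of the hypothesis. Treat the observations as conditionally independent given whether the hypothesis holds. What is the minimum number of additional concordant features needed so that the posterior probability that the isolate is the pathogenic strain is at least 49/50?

10

Prior odds = 0.235/0.765 = 47/153.
Combined Bayes factor of the evidence already in hand = 7 × 1.8 = 12.6.
Odds after that evidence = (47/153) × 12.6 = 329/85.
Target odds = 0.98/0.02 = 49.
Need 1.3ⁿ ≥ 49 ÷ (329/85) = 595/47.
1.3⁹ ≈10.6045 falls short of 595/47 but 1.3¹⁰ ≈13.7858 reaches it, so n = 10.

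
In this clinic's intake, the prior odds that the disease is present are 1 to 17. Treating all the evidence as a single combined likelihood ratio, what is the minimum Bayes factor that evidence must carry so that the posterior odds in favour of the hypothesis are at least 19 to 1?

Prior odds = 1/17.
Target odds = 19.
Required Bayes factor = 19 ÷ (1/17) = 323.

323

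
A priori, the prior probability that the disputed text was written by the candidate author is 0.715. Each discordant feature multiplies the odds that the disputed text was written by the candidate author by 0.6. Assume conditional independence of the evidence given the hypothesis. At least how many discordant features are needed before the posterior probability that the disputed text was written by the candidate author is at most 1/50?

10

Prior odds = 0.715/0.285 = 143/57.
Likelihood ratio per discordant feature = 0.6.
Target odds: 0.02 ÷ 0.98 = 1/49.
Need (143/57) × 0.6ⁿ ≤ 1/49, i.e. 0.6ⁿ ≤ 57/7007.
0.6⁹ = 19683/1953125 is still above 57/7007 but 0.6¹⁰ = 59049/9765625 is at or below it, so n = 10.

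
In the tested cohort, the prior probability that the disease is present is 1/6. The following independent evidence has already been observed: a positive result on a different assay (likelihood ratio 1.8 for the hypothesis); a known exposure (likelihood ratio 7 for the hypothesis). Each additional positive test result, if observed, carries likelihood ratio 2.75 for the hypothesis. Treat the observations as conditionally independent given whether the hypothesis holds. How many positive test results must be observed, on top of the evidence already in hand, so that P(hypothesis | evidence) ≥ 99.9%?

6

Prior odds = (1/6)/(5/6) = 0.2.
Combined Bayes factor of the evidence already in hand = 1.8 × 7 = 12.6.
Odds after that evidence = 0.2 × 12.6 = 2.52.
Target odds = 0.999/0.001 = 999.
Need 2.75ⁿ ≥ 999 ÷ 2.52 = 2775/7.
2.75⁵ = 161051/1024 falls short of 2775/7 but 2.75⁶ = 1771561/4096 reaches it, so n = 6.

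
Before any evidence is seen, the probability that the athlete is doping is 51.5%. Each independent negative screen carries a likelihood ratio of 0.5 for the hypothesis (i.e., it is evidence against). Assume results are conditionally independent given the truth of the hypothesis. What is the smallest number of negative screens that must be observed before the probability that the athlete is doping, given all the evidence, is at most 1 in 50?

Prior odds: 0.515 ÷ 0.485 = 103/97.
Likelihood ratio per negative screen = 0.5.
Target posterior odds = 0.02/0.98 = 1/49.
Require 0.5ⁿ ≤ 1/49 ÷ (103/97) = 97/5047.
0.5⁵ = 0.03125 is still above 97/5047 but 0.5⁶ = 0.015625 is at or below it, so n = 6.

6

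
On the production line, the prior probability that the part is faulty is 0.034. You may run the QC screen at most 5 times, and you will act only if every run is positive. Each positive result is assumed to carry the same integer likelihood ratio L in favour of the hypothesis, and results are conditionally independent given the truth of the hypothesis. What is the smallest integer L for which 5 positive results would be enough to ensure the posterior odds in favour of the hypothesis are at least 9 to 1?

4

Prior odds = 0.034/0.966 = 17/483.
Target odds = 9.
Need L⁵ ≥ 9 ÷ (17/483) = 4347/17.
3⁵ = 243 < 4347/17 ≤ 1024 = 4⁵, so L = 4.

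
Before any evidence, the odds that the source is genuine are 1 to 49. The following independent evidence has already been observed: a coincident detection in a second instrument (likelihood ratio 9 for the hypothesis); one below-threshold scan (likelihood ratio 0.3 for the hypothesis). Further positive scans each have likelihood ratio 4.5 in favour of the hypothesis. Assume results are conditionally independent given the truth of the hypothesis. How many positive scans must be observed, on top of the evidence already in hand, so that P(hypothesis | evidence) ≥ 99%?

5

Prior odds = 1/49.
Combined Bayes factor of the evidence already in hand = 9 × 0.3 = 2.7.
Odds after that evidence = (1/49) × 2.7 = 27/490.
Target odds = 0.99/0.01 = 99.
Need 4.5ⁿ ≥ 99 ÷ (27/490) = 5390/3.
4.5⁴ = 410.0625 falls short of 5390/3 but 4.5⁵ = 1845.28125 reaches it, so n = 5.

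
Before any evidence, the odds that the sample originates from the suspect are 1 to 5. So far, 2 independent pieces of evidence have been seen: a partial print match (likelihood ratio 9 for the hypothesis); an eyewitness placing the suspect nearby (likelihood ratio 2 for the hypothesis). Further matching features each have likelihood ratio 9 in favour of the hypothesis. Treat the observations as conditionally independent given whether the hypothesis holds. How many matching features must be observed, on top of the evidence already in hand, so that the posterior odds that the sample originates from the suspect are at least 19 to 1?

Prior odds = 0.2.
Combined Bayes factor of the evidence already in hand = 9 × 2 = 18.
Odds after that evidence = 0.2 × 18 = 3.6.
Target odds = 19.
Need 9ⁿ ≥ 19 ÷ 3.6 = 95/18.
9¹ = 9, which meets the required 95/18; so n = 1.

1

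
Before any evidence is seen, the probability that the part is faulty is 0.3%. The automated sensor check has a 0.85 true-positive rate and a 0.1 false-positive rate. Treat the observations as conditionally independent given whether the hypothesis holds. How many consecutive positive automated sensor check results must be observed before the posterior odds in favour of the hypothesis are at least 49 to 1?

Prior odds: 0.003 ÷ 0.997 = 3/997.
Likelihood ratio of a positive result = 0.85/0.1 = 8.5.
Target odds = 49.
Require 8.5ⁿ ≥ 49 ÷ (3/997) = 48853/3.
8.5⁴ = 5220.0625 falls short of 48853/3 but 8.5⁵ = 44370.53125 reaches it, so n = 5.

5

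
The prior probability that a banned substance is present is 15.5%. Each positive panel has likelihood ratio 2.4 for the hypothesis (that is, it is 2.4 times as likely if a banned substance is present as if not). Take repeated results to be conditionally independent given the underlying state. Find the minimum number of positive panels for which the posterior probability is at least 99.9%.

Prior odds: 0.155 ÷ 0.845 = 31/169.
Likelihood ratio per positive panel = 2.4.
Target posterior odds = 0.999/0.001 = 999.
Need (31/169) × 2.4ⁿ ≥ 999, i.e. 2.4ⁿ ≥ 168831/31.
2.4⁹ ≈2641.81 falls short of 168831/31 but 2.4¹⁰ ≈6340.34 reaches it, so n = 10.

10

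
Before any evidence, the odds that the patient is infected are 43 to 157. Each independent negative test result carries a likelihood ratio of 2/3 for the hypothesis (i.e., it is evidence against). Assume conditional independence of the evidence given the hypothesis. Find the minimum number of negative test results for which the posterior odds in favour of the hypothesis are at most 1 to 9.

Prior odds = 43/157.
Likelihood ratio per negative test result = 2/3.
Target odds = 1/9.
Need (43/157) × (2/3)ⁿ ≤ 1/9, i.e. (2/3)ⁿ ≤ 157/387.
(2/3)² = 4/9 is still above 157/387 but (2/3)³ = 8/27 is at or below it, so n = 3.

3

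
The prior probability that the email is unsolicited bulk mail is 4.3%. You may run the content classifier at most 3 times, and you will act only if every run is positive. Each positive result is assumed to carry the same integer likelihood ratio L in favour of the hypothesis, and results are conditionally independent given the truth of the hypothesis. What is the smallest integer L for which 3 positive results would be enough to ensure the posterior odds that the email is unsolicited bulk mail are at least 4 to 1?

Prior odds = 0.043/0.957 = 43/957.
Target odds = 4.
Need L³ ≥ 4 ÷ (43/957) = 3828/43.
4³ = 64 < 3828/43 ≤ 125 = 5³, so L = 5.

5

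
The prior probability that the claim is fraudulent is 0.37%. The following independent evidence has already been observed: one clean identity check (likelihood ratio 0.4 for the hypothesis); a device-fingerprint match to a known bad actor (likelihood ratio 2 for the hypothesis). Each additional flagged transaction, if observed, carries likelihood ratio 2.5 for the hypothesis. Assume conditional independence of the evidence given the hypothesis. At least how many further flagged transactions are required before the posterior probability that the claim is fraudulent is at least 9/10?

9

Prior odds = 0.0037/0.9963 = 37/9963.
Combined Bayes factor of the evidence already in hand = 0.4 × 2 = 0.8.
Odds after that evidence = (37/9963) × 0.8 = 148/49815.
Target odds = 0.9/0.1 = 9.
Need 2.5ⁿ ≥ 9 ÷ (148/49815) = 448335/148.
2.5⁸ = 390625/256 falls short of 448335/148 but 2.5⁹ = 1953125/512 reaches it, so n = 9.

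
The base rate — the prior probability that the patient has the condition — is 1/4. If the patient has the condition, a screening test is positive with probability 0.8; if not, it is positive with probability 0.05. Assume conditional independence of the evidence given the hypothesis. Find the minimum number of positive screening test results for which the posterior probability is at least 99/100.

3

Prior odds = 0.25/0.75 = 1/3.
Likelihood ratio of a positive = 0.8/0.05 = 16.
Target odds: 0.99 ÷ 0.01 = 99.
Need (1/3) × 16ⁿ ≥ 99, i.e. 16ⁿ ≥ 297.
16² = 256 falls short of 297 but 16³ = 4096 reaches it, so n = 3.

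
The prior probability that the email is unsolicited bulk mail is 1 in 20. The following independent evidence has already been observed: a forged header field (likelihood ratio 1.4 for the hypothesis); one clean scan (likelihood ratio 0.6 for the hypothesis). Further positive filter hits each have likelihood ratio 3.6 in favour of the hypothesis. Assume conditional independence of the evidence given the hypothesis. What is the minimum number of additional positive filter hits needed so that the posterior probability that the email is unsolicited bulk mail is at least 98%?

6

Prior odds = 0.05/0.95 = 1/19.
Combined Bayes factor of the evidence already in hand = 1.4 × 0.6 = 0.84.
Odds after that evidence = (1/19) × 0.84 = 21/475.
Target odds = 0.98/0.02 = 49.
Need 3.6ⁿ ≥ 49 ÷ (21/475) = 3325/3.
3.6⁵ = 604.66176 falls short of 3325/3 but 3.6⁶ = 34012224/15625 reaches it, so n = 6.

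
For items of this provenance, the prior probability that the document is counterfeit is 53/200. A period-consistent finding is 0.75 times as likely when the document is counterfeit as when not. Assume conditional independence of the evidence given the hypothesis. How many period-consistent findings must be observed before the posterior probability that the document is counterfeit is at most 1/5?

Prior odds: 0.265 ÷ 0.735 = 53/147.
Likelihood ratio per period-consistent finding = 0.75.
Target odds: 0.2 ÷ 0.8 = 0.25.
Require 0.75ⁿ ≤ 0.25 ÷ (53/147) = 147/212.
0.75¹ = 0.75 is still above 147/212 but 0.75² = 0.5625 is at or below it, so n = 2.

2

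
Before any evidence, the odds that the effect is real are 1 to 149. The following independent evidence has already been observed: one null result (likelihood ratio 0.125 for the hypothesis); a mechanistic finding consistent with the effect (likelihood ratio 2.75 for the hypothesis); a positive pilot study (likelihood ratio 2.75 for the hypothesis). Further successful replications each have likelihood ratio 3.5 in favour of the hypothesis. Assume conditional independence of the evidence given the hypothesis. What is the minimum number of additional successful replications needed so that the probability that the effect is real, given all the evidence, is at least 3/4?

Prior odds = 1/149.
Combined Bayes factor of the evidence already in hand = 0.125 × 2.75 × 2.75 = 0.9453125.
Odds after that evidence = (1/149) × 0.9453125 = 121/19072.
Target odds = 0.75/0.25 = 3.
Need 3.5ⁿ ≥ 3 ÷ (121/19072) = 57216/121.
3.5⁴ = 150.0625 falls short of 57216/121 but 3.5⁵ = 525.21875 reaches it, so n = 5.

5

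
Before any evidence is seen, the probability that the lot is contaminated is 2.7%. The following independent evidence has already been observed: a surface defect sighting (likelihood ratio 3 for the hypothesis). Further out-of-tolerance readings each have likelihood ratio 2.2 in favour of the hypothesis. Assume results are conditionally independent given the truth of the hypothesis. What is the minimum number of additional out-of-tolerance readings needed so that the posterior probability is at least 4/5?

5

Prior odds = 0.027/0.973 = 27/973.
Bayes factor of the evidence already in hand = 3.
Odds after that evidence = (27/973) × 3 = 81/973.
Target odds = 0.8/0.2 = 4.
Need 2.2ⁿ ≥ 4 ÷ (81/973) = 3892/81.
2.2⁴ = 23.4256 falls short of 3892/81 but 2.2⁵ = 51.53632 reaches it, so n = 5.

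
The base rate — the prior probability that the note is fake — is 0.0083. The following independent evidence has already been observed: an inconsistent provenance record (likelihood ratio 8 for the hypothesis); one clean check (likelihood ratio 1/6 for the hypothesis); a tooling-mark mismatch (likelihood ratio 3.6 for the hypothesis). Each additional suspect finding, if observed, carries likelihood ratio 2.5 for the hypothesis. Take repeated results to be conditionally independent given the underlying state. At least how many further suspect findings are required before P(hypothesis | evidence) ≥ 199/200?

Prior odds = 0.0083/0.9917 = 83/9917.
Combined Bayes factor of the evidence already in hand = 8 × (1/6) × 3.6 = 4.8.
Odds after that evidence = (83/9917) × 4.8 = 1992/49585.
Target odds = 0.995/0.005 = 199.
Need 2.5ⁿ ≥ 199 ÷ (1992/49585) = 9867415/1992.
2.5⁹ = 1953125/512 falls short of 9867415/1992 but 2.5¹⁰ = 9765625/1024 reaches it, so n = 10.

10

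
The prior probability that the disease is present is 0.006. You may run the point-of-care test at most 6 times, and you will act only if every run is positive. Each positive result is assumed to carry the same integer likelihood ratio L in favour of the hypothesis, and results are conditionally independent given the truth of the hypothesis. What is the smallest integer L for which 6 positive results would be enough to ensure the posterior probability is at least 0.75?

Prior odds = 0.006/0.994 = 3/497.
Target odds = 0.75/0.25 = 3.
Need L⁶ ≥ 3 ÷ (3/497) = 497.
2⁶ = 64 < 497 ≤ 729 = 3⁶, so L = 3.

3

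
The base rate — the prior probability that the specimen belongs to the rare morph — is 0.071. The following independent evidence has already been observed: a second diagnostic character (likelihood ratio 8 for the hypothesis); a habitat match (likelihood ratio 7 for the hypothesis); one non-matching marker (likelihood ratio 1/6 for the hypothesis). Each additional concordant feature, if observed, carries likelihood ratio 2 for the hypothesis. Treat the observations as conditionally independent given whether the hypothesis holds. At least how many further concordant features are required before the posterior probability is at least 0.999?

Prior odds = 0.071/0.929 = 71/929.
Combined Bayes factor of the evidence already in hand = 8 × 7 × (1/6) = 28/3.
Odds after that evidence = (71/929) × 28/3 = 1988/2787.
Target odds = 0.999/0.001 = 999.
Need 2ⁿ ≥ 999 ÷ (1988/2787) = 2784213/1988.
2¹⁰ = 1024 falls short of 2784213/1988 but 2¹¹ = 2048 reaches it, so n = 11.

11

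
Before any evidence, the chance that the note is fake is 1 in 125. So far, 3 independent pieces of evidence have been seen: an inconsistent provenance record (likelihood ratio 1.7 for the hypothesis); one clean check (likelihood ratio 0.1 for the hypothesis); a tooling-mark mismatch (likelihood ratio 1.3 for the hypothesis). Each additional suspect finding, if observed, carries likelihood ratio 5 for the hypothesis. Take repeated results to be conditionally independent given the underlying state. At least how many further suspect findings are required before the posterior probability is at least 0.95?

Prior odds = 0.008/0.992 = 1/124.
Combined Bayes factor of the evidence already in hand = 1.7 × 0.1 × 1.3 = 0.221.
Odds after that evidence = (1/124) × 0.221 = 221/124000.
Target odds = 0.95/0.05 = 19.
Need 5ⁿ ≥ 19 ÷ (221/124000) = 2356000/221.
5⁵ = 3125 falls short of 2356000/221 but 5⁶ = 15625 reaches it, so n = 6.

6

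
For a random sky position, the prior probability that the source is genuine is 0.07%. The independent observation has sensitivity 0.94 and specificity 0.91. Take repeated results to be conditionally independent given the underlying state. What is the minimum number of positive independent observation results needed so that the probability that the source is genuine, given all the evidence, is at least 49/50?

Prior odds = 0.0007/0.9993 = 7/9993.
False-positive rate = 1 − 0.91 = 0.09; likelihood ratio of a positive = 0.94/0.09 = 94/9.
Target odds: 0.98 ÷ 0.02 = 49.
Require (94/9)ⁿ ≥ 49 ÷ (7/9993) = 69951.
(94/9)⁴ = 78074896/6561 falls short of 69951 but (94/9)⁵ ≈124287 reaches it, so n = 5.

5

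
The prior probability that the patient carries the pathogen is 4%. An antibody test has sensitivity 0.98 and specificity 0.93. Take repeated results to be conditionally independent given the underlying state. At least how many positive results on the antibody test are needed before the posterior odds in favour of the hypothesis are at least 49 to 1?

3

Prior odds = 0.04/0.96 = 1/24.
False-positive rate = 1 − 0.93 = 0.07; likelihood ratio of a positive = 0.98/0.07 = 14.
Target odds = 49.
Need (1/24) × 14ⁿ ≥ 49, i.e. 14ⁿ ≥ 1176.
14² = 196 falls short of 1176 but 14³ = 2744 reaches it, so n = 3.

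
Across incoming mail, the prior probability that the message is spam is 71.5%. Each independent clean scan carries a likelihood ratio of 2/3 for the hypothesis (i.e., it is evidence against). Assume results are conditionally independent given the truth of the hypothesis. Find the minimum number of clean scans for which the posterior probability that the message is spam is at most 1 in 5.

6

Prior odds = 0.715/0.285 = 143/57.
Likelihood ratio per clean scan = 2/3.
Target posterior odds = 0.2/0.8 = 0.25.
Require (2/3)ⁿ ≤ 0.25 ÷ (143/57) = 57/572.
(2/3)⁵ = 32/243 is still above 57/572 but (2/3)⁶ = 64/729 is at or below it, so n = 6.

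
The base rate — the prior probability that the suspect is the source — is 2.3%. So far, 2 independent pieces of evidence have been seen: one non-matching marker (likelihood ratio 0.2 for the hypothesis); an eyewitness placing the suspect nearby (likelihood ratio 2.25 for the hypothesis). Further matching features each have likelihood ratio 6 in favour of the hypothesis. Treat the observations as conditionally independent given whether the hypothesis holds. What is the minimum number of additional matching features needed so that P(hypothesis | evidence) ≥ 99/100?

6

Prior odds = 0.023/0.977 = 23/977.
Combined Bayes factor of the evidence already in hand = 0.2 × 2.25 = 0.45.
Odds after that evidence = (23/977) × 0.45 = 207/19540.
Target odds = 0.99/0.01 = 99.
Need 6ⁿ ≥ 99 ÷ (207/19540) = 214940/23.
6⁵ = 7776 falls short of 214940/23 but 6⁶ = 46656 reaches it, so n = 6.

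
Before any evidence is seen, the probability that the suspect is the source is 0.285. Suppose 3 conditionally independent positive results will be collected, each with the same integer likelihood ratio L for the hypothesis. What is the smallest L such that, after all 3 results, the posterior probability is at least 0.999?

14

Prior odds = 0.285/0.715 = 57/143.
Target odds = 0.999/0.001 = 999.
Need L³ ≥ 999 ÷ (57/143) = 47619/19.
13³ = 2197 < 47619/19 ≤ 2744 = 14³, so L = 14.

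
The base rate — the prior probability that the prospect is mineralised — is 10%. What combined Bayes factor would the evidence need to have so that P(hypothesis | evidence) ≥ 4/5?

36

Prior odds = 0.1/0.9 = 1/9.
Target odds = 0.8/0.2 = 4.
Required Bayes factor = 4 ÷ (1/9) = 36.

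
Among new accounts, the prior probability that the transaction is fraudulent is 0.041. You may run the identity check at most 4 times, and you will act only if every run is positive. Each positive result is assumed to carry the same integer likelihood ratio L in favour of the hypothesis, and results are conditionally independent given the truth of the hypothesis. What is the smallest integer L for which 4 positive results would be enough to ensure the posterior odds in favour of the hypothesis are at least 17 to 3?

Prior odds = 0.041/0.959 = 41/959.
Target odds = 17/3.
Need L⁴ ≥ 17/3 ÷ (41/959) = 16303/123.
3⁴ = 81 < 16303/123 ≤ 256 = 4⁴, so L = 4.

4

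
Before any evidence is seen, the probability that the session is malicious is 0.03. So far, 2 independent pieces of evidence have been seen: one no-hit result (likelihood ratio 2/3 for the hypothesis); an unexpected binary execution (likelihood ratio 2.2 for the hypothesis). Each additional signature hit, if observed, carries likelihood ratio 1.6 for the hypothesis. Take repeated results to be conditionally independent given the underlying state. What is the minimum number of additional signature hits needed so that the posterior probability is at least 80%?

Prior odds = 0.03/0.97 = 3/97.
Combined Bayes factor of the evidence already in hand = (2/3) × 2.2 = 22/15.
Odds after that evidence = (3/97) × 22/15 = 22/485.
Target odds = 0.8/0.2 = 4.
Need 1.6ⁿ ≥ 4 ÷ (22/485) = 970/11.
1.6⁹ = 134217728/1953125 falls short of 970/11 but 1.6¹⁰ ≈109.951 reaches it, so n = 10.

10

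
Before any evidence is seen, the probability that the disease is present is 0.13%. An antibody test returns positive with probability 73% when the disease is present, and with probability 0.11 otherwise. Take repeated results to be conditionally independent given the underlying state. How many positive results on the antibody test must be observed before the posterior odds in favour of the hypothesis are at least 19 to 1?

6

Prior odds: 0.0013 ÷ 0.9987 = 13/9987.
Likelihood ratio of a positive result = 0.73/0.11 = 73/11.
Target odds = 19.
Require (73/11)ⁿ ≥ 19 ÷ (13/9987) = 189753/13.
(73/11)⁵ ≈12872.1 falls short of 189753/13 but (73/11)⁶ ≈85424.2 reaches it, so n = 6.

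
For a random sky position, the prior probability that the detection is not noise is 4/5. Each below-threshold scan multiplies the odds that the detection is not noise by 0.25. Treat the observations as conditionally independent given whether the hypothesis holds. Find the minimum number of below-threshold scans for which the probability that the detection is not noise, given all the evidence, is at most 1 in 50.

4

Prior odds = 0.8/0.2 = 4.
Likelihood ratio per below-threshold scan = 0.25.
Target odds: 0.02 ÷ 0.98 = 1/49.
Require 0.25ⁿ ≤ 1/49 ÷ 4 = 1/196.
0.25³ = 0.015625 is still above 1/196 but 0.25⁴ = 0.00390625 is at or below it, so n = 4.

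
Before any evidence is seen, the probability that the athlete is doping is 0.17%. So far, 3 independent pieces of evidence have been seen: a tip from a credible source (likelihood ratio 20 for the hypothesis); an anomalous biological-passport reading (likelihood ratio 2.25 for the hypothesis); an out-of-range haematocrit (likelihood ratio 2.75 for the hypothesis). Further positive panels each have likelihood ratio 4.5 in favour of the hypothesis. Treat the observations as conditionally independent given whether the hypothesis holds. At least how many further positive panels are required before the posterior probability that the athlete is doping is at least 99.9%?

6

Prior odds = 0.0017/0.9983 = 17/9983.
Combined Bayes factor of the evidence already in hand = 20 × 2.25 × 2.75 = 123.75.
Odds after that evidence = (17/9983) × 123.75 = 8415/39932.
Target odds = 0.999/0.001 = 999.
Need 4.5ⁿ ≥ 999 ÷ (8415/39932) = 4432452/935.
4.5⁵ = 1845.28125 falls short of 4432452/935 but 4.5⁶ = 8303.765625 reaches it, so n = 6.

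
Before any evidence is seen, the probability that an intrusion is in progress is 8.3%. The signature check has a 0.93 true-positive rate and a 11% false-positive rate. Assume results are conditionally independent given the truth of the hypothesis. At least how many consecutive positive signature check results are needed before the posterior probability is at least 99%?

4

Prior odds = 0.083/0.917 = 83/917.
Likelihood ratio of a positive result = 0.93/0.11 = 93/11.
Target posterior odds = 0.99/0.01 = 99.
Need (83/917) × (93/11)ⁿ ≥ 99, i.e. (93/11)ⁿ ≥ 90783/83.
(93/11)³ = 804357/1331 falls short of 90783/83 but (93/11)⁴ = 74805201/14641 reaches it, so n = 4.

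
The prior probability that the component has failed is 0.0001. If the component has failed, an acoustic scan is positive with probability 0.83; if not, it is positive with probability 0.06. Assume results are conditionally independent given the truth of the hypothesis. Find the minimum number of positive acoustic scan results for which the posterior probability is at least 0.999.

7

Prior odds: 0.0001 ÷ 0.9999 = 1/9999.
Likelihood ratio of a positive = 0.83/0.06 = 83/6.
Target posterior odds = 0.999/0.001 = 999.
Need (1/9999) × (83/6)ⁿ ≥ 999, i.e. (83/6)ⁿ ≥ 9989001.
(83/6)⁶ ≈7.00747e+06 falls short of 9989001 but (83/6)⁷ ≈9.69366e+07 reaches it, so n = 7.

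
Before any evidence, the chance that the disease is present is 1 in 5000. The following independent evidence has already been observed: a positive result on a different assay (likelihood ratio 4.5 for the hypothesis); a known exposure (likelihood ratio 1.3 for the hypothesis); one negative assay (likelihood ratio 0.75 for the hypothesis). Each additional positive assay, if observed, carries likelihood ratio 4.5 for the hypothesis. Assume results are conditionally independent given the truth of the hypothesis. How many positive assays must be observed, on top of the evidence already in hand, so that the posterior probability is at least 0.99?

Prior odds = 0.0002/0.9998 = 1/4999.
Combined Bayes factor of the evidence already in hand = 4.5 × 1.3 × 0.75 = 4.3875.
Odds after that evidence = (1/4999) × 4.3875 = 351/399920.
Target odds = 0.99/0.01 = 99.
Need 4.5ⁿ ≥ 99 ÷ (351/399920) = 4399120/39.
4.5⁷ = 4782969/128 falls short of 4399120/39 but 4.5⁸ = 43046721/256 reaches it, so n = 8.

8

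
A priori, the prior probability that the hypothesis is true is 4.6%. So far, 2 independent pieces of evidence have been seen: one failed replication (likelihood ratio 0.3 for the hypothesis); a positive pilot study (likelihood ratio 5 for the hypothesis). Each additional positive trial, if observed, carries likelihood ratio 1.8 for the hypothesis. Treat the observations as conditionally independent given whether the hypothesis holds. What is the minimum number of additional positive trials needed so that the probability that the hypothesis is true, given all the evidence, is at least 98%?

12

Prior odds = 0.046/0.954 = 23/477.
Combined Bayes factor of the evidence already in hand = 0.3 × 5 = 1.5.
Odds after that evidence = (23/477) × 1.5 = 23/318.
Target odds = 0.98/0.02 = 49.
Need 1.8ⁿ ≥ 49 ÷ (23/318) = 15582/23.
1.8¹¹ ≈642.684 falls short of 15582/23 but 1.8¹² ≈1156.83 reaches it, so n = 12.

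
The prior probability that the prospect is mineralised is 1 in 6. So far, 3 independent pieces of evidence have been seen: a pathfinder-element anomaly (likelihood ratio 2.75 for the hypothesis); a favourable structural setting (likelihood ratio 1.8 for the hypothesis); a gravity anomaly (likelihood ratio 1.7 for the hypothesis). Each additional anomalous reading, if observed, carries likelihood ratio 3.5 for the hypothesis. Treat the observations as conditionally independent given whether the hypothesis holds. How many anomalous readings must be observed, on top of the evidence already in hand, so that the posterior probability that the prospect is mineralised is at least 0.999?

6

Prior odds = (1/6)/(5/6) = 0.2.
Combined Bayes factor of the evidence already in hand = 2.75 × 1.8 × 1.7 = 8.415.
Odds after that evidence = 0.2 × 8.415 = 1.683.
Target odds = 0.999/0.001 = 999.
Need 3.5ⁿ ≥ 999 ÷ 1.683 = 111000/187.
3.5⁵ = 525.21875 falls short of 111000/187 but 3.5⁶ = 1838.265625 reaches it, so n = 6.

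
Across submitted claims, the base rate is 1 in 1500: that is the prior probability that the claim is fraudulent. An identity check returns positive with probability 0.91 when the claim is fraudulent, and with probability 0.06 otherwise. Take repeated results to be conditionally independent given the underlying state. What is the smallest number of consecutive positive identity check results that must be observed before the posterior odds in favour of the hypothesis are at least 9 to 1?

Prior odds: (1/1500) ÷ (1499/1500) = 1/1499.
Likelihood ratio of a positive result = 0.91/0.06 = 91/6.
Target odds = 9.
Require (91/6)ⁿ ≥ 9 ÷ (1/1499) = 13491.
(91/6)³ = 753571/216 falls short of 13491 but (91/6)⁴ = 68574961/1296 reaches it, so n = 4.

4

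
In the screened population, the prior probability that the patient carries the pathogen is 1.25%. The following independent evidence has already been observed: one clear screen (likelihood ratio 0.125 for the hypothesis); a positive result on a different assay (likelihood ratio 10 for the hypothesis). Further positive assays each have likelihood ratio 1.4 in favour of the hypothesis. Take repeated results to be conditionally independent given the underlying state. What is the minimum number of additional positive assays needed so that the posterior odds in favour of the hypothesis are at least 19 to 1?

22

Prior odds = 0.0125/0.9875 = 1/79.
Combined Bayes factor of the evidence already in hand = 0.125 × 10 = 1.25.
Odds after that evidence = (1/79) × 1.25 = 5/316.
Target odds = 19.
Need 1.4ⁿ ≥ 19 ÷ (5/316) = 1200.8.
1.4²¹ ≈1171.36 falls short of 1200.8 but 1.4²² ≈1639.9 reaches it, so n = 22.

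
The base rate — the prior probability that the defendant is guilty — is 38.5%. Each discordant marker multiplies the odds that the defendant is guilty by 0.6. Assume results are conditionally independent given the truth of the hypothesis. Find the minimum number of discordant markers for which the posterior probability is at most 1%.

9

Prior odds: 0.385 ÷ 0.615 = 77/123.
Likelihood ratio per discordant marker = 0.6.
Target posterior odds = 0.01/0.99 = 1/99.
Need (77/123) × 0.6ⁿ ≤ 1/99, i.e. 0.6ⁿ ≤ 41/2541.
0.6⁸ = 6561/390625 is still above 41/2541 but 0.6⁹ = 19683/1953125 is at or below it, so n = 9.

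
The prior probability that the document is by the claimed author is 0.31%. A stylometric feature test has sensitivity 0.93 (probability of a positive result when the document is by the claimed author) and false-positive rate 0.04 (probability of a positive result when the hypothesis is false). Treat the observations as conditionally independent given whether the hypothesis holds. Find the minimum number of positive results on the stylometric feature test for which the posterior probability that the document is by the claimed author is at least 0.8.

3

Prior odds: 0.0031 ÷ 0.9969 = 31/9969.
Likelihood ratio of a positive result = 0.93/0.04 = 23.25.
Target posterior odds = 0.8/0.2 = 4.
Require 23.25ⁿ ≥ 4 ÷ (31/9969) = 39876/31.
23.25² = 540.5625 falls short of 39876/31 but 23.25³ = 804357/64 reaches it, so n = 3.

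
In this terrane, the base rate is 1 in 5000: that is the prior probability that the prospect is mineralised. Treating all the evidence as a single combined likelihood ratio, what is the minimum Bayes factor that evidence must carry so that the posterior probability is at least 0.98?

Prior odds = 0.0002/0.9998 = 1/4999.
Target odds = 0.98/0.02 = 49.
Required Bayes factor = 49 ÷ (1/4999) = 244951.

244951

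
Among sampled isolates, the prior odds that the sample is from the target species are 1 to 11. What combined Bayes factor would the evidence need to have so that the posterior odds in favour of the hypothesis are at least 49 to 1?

539

Prior odds = 1/11.
Target odds = 49.
Required Bayes factor = 49 ÷ (1/11) = 539.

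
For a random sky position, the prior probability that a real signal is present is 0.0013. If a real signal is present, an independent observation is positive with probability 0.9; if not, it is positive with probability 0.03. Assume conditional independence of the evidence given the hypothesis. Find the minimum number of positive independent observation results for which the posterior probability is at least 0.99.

4

Prior odds: 0.0013 ÷ 0.9987 = 13/9987.
Likelihood ratio of a positive = 0.9/0.03 = 30.
Target posterior odds = 0.99/0.01 = 99.
Require 30ⁿ ≥ 99 ÷ (13/9987) = 988713/13.
30³ = 27000 falls short of 988713/13 but 30⁴ = 810000 reaches it, so n = 4.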